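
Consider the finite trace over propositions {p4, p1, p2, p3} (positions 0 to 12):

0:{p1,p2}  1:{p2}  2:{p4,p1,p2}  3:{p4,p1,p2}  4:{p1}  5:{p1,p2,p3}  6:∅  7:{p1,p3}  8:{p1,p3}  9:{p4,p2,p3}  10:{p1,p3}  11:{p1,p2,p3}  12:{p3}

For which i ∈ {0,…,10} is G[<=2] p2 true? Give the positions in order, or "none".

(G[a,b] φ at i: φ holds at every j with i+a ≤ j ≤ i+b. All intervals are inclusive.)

0, 1

Evaluate at each i in [0,10]:
  i=0: ✓ (all of [0,2])
  i=1: ✓ (all of [1,3])
  i=2: ✗ (fails at j=4)
  i=3: ✗ (fails at j=4)
  i=4: ✗ (fails at j=4)
  i=5: ✗ (fails at j=6)
  i=6: ✗ (fails at j=6)
  i=7: ✗ (fails at j=7)
  i=8: ✗ (fails at j=8)
  i=9: ✗ (fails at j=10)
  i=10: ✗ (fails at j=10)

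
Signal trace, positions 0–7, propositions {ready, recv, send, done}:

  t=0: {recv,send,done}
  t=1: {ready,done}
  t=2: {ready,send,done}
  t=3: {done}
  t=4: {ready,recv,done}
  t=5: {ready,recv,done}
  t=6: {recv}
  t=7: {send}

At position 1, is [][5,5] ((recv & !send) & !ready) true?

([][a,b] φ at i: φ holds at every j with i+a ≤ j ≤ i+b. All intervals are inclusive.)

Holds

Check ((recv & !send) & !ready) at every j in [6,6]:
  j=6: true
All positions satisfy it → formula holds.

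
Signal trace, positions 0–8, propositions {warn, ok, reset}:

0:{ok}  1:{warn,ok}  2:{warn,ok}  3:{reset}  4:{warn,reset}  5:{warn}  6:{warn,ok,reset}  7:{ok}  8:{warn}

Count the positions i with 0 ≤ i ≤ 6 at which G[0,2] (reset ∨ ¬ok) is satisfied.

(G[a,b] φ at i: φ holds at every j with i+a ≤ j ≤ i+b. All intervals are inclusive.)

Evaluate at each i in [0,6]:
  i=0: ✗ (fails at j=0)
  i=1: ✗ (fails at j=1)
  i=2: ✗ (fails at j=2)
  i=3: ✓ (all of [3,5])
  i=4: ✓ (all of [4,6])
  i=5: ✗ (fails at j=7)
  i=6: ✗ (fails at j=7)
Positions where it holds: {3, 4} → 2.

2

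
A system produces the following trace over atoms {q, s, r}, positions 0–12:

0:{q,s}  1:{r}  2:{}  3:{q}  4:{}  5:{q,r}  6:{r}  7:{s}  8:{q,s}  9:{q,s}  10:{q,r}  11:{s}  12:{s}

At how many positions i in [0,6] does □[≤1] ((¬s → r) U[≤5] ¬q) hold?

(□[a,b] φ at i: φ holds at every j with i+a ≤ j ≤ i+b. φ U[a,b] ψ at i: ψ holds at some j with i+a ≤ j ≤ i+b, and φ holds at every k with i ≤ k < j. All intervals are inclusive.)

Evaluate at each i in [0,6]:
  i=0: ✓ (all of [0,1])
  i=1: ✓ (all of [1,2])
  i=2: ✗ (fails at j=3)
  i=3: ✗ (fails at j=3)
  i=4: ✓ (all of [4,5])
  i=5: ✓ (all of [5,6])
  i=6: ✓ (all of [6,7])
Positions where it holds: {0, 1, 4, 5, 6} → 5.

5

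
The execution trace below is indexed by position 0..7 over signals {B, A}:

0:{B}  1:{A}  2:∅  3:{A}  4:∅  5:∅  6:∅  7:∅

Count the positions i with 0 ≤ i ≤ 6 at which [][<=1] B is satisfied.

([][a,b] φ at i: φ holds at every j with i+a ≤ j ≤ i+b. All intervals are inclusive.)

Evaluate at each i in [0,6]:
  i=0: ✗ (fails at j=1)
  i=1: ✗ (fails at j=1)
  i=2: ✗ (fails at j=2)
  i=3: ✗ (fails at j=3)
  i=4: ✗ (fails at j=4)
  i=5: ✗ (fails at j=5)
  i=6: ✗ (fails at j=6)
Positions where it holds: {} → 0.

0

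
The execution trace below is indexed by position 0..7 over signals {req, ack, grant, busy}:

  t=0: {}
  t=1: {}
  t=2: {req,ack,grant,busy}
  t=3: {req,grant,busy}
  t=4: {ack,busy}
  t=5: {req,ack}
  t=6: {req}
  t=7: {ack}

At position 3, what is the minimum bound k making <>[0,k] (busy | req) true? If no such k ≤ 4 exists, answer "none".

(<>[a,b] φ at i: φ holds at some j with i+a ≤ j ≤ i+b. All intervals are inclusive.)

0

Scan j = 3,4,… for (busy | req):
  j=3: holds
First hit at j=3, so smallest k = 3-3 = 0.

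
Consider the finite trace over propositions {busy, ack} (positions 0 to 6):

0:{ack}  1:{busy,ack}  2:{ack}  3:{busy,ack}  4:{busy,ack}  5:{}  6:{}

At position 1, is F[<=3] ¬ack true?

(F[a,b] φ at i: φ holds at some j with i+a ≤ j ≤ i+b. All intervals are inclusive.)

Check ¬ack at each j in [1,4]:
  j=1: false
  j=2: false
  j=3: false
  j=4: false
No position in the window satisfies it → formula fails.

Does not hold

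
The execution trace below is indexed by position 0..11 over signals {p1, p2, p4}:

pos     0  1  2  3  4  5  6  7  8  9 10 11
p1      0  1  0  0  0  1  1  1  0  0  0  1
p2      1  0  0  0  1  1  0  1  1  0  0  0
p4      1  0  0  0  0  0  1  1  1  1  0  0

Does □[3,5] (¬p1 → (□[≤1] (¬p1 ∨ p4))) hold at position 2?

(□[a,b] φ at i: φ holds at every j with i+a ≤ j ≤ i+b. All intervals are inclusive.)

Holds

Check (¬p1 → (□[≤1] (¬p1 ∨ p4))) at every j in [5,7]:
  j=5: antecedent false → ✓
  j=6: antecedent false → ✓
  j=7: antecedent false → ✓
All positions satisfy it → formula holds.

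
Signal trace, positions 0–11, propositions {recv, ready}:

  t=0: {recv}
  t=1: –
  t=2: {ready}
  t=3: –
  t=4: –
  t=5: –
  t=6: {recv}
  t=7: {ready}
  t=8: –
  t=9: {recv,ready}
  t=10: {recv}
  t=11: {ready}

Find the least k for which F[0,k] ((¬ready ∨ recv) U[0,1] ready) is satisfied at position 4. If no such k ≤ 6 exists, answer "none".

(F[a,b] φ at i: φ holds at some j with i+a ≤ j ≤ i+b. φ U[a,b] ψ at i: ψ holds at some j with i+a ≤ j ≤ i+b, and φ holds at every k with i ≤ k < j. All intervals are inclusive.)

2

Scan j = 4,5,… for ((¬ready ∨ recv) U[0,1] ready):
  j=4: fails
  j=5: fails
  j=6: holds
First hit at j=6, so smallest k = 6-4 = 2.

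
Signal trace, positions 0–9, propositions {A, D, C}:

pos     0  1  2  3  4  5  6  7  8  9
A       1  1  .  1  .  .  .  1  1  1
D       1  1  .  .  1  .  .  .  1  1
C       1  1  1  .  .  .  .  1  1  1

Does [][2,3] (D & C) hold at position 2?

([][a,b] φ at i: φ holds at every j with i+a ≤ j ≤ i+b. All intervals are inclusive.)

Does not hold

Check (D & C) at every j in [4,5]:
  j=4: false
  j=5: false
Fails at j=4 → formula fails.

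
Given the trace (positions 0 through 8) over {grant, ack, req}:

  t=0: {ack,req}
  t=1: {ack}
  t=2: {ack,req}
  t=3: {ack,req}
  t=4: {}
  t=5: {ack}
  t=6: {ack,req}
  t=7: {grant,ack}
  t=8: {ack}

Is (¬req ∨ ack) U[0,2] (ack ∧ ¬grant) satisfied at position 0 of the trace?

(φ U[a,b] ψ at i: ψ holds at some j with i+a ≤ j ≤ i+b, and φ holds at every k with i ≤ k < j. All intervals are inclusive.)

Need some j in [0,2] with (ack ∧ ¬grant), and (¬req ∨ ack) at every k in [0,j-1].
  j=0: (ack ∧ ¬grant) holds; no prefix to check → satisfied.

Yes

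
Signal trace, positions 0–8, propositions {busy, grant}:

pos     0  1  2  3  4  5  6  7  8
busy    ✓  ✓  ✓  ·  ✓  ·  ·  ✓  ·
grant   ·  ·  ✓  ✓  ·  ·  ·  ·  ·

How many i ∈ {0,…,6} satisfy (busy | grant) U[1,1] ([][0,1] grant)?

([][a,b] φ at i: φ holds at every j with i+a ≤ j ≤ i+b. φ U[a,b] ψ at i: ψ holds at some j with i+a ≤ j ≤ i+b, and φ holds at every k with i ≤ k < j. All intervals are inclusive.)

1

Evaluate at each i in [0,6]:
  i=0: ✗ (no rhs in [1,1])
  i=1: ✓ (rhs at j=2; lhs holds on [1,1])
  i=2: ✗ (no rhs in [3,3])
  i=3: ✗ (no rhs in [4,4])
  i=4: ✗ (no rhs in [5,5])
  i=5: ✗ (no rhs in [6,6])
  i=6: ✗ (no rhs in [7,7])
Positions where it holds: {1} → 1.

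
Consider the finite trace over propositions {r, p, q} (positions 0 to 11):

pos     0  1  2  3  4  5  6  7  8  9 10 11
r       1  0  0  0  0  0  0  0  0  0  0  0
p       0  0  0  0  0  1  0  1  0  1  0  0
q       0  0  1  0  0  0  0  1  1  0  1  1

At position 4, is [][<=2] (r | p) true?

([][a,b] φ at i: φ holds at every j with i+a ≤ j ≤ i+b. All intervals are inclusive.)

Check (r | p) at every j in [4,6]:
  j=4: false
  j=5: true
  j=6: false
Fails at j=4 → formula fails.

False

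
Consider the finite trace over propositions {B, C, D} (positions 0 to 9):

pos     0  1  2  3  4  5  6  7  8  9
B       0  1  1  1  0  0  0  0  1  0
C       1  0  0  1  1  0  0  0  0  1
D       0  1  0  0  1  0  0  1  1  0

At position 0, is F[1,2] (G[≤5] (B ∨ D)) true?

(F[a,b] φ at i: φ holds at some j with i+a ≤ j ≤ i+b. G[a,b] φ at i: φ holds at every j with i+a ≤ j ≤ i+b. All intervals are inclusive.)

Check G[≤5] (B ∨ D) at each j in [1,2]:
  j=1: fails at 5
  j=2: fails at 5
No position in the window satisfies it → formula fails.

No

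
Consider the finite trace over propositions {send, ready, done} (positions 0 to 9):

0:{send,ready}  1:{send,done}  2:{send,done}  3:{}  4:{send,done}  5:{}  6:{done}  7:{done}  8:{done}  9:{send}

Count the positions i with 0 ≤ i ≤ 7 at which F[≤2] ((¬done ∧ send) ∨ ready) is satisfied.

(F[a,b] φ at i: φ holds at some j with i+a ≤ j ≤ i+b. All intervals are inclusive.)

Evaluate at each i in [0,7]:
  i=0: ✓ (witness j=0)
  i=1: ✗ (none in [1,3])
  i=2: ✗ (none in [2,4])
  i=3: ✗ (none in [3,5])
  i=4: ✗ (none in [4,6])
  i=5: ✗ (none in [5,7])
  i=6: ✗ (none in [6,8])
  i=7: ✓ (witness j=9)
Positions where it holds: {0, 7} → 2.

2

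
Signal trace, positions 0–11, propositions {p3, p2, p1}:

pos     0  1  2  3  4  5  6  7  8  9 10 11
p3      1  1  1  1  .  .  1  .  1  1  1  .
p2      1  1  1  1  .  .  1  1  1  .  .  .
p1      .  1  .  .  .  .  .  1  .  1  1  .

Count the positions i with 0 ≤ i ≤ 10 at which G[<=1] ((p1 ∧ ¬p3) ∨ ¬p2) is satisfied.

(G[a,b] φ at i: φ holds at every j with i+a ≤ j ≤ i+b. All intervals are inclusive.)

3

Evaluate at each i in [0,10]:
  i=0: ✗ (fails at j=0)
  i=1: ✗ (fails at j=1)
  i=2: ✗ (fails at j=2)
  i=3: ✗ (fails at j=3)
  i=4: ✓ (all of [4,5])
  i=5: ✗ (fails at j=6)
  i=6: ✗ (fails at j=6)
  i=7: ✗ (fails at j=8)
  i=8: ✗ (fails at j=8)
  i=9: ✓ (all of [9,10])
  i=10: ✓ (all of [10,11])
Positions where it holds: {4, 9, 10} → 3.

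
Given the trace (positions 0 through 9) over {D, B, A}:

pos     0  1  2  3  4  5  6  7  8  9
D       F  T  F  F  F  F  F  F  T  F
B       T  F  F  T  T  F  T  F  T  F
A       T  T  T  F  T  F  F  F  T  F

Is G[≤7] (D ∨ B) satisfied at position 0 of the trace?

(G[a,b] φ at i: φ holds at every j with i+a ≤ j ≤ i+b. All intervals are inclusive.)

Does not hold

Check (D ∨ B) at every j in [0,7]:
  j=0: true
  j=1: true
  j=2: false
  j=3: true
  j=4: true
  j=5: false
  j=6: true
  j=7: false
Fails at j=2 → formula fails.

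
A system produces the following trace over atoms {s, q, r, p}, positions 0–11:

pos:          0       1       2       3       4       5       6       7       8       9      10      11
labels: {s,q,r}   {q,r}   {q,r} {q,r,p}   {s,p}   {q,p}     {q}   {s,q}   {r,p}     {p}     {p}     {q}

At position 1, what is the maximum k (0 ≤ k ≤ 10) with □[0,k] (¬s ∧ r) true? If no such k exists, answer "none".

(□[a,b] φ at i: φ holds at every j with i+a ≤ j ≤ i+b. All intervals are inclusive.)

2

(¬s ∧ r) must hold from j=1 onward; find where it first fails.
  j=1: holds
  j=2: holds
  j=3: holds
  j=4: fails
Holds on [1,3], so largest k = 2.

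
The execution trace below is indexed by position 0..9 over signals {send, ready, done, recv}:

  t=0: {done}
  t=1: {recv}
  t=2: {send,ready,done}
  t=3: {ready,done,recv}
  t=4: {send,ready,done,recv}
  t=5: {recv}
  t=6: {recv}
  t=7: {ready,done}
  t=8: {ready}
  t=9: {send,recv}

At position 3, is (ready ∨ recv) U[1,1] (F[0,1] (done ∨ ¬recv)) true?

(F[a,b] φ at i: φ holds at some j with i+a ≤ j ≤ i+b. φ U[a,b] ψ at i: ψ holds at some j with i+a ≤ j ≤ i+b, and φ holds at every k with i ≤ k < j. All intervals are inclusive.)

Holds

Need some j in [4,4] with F[0,1] (done ∨ ¬recv), and (ready ∨ recv) at every k in [3,j-1].
  j=4: F[0,1] (done ∨ ¬recv) holds; (ready ∨ recv) holds at every k in [3,3] → satisfied.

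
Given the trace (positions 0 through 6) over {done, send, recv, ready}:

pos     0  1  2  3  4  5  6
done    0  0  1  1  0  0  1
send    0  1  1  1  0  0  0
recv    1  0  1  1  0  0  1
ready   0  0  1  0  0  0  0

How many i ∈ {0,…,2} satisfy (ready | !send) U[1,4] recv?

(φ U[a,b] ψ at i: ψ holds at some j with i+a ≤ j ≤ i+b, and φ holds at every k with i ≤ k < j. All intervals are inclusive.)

1

Evaluate at each i in [0,2]:
  i=0: ✗ (lhs fails at k=1 before rhs at j=2)
  i=1: ✗ (lhs fails at k=1 before rhs at j=2)
  i=2: ✓ (rhs at j=3; lhs holds on [2,2])
Positions where it holds: {2} → 1.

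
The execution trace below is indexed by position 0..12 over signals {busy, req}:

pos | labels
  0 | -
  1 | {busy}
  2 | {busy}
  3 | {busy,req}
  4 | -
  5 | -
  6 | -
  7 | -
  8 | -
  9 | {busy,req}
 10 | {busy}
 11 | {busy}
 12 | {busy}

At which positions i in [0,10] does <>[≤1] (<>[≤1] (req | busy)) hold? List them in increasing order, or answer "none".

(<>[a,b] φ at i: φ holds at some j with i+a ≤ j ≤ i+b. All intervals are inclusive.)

0, 1, 2, 3, 7, 8, 9, 10

Evaluate at each i in [0,10]:
  i=0: ✓ (witness j=0)
  i=1: ✓ (witness j=1)
  i=2: ✓ (witness j=2)
  i=3: ✓ (witness j=3)
  i=4: ✗ (none in [4,5])
  i=5: ✗ (none in [5,6])
  i=6: ✗ (none in [6,7])
  i=7: ✓ (witness j=8)
  i=8: ✓ (witness j=8)
  i=9: ✓ (witness j=9)
  i=10: ✓ (witness j=10)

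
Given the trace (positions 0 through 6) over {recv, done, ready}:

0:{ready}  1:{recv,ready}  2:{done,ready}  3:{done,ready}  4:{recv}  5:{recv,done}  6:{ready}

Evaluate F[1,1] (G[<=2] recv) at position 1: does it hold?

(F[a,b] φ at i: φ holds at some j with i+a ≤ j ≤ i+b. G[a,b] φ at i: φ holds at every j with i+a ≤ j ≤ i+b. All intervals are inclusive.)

Check G[<=2] recv at each j in [2,2]:
  j=2: fails at 2
No position in the window satisfies it → formula fails.

No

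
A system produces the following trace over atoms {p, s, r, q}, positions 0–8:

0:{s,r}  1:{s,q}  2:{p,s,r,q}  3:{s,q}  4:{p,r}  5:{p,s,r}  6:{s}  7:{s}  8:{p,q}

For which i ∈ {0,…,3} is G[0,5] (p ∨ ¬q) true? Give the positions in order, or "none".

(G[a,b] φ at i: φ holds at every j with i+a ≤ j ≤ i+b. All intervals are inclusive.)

Evaluate at each i in [0,3]:
  i=0: ✗ (fails at j=1)
  i=1: ✗ (fails at j=1)
  i=2: ✗ (fails at j=3)
  i=3: ✗ (fails at j=3)

none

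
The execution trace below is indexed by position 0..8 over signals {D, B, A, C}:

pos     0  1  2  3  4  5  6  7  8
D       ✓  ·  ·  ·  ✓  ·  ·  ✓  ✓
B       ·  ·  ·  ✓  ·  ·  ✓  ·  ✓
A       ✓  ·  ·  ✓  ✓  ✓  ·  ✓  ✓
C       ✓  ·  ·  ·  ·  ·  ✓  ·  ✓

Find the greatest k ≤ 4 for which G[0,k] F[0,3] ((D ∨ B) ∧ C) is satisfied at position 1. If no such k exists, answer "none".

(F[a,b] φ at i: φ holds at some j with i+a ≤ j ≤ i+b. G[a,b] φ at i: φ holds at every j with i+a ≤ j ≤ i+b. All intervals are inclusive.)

F[0,3] ((D ∨ B) ∧ C) must hold from j=1 onward; find where it first fails.
  j=1: fails → no k works.

none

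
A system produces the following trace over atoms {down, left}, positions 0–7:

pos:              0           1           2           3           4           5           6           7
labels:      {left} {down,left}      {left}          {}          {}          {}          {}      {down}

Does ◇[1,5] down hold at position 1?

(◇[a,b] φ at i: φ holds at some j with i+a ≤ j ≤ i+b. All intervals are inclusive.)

Check down at each j in [2,6]:
  j=2: false
  j=3: false
  j=4: false
  j=5: false
  j=6: false
No position in the window satisfies it → formula fails.

No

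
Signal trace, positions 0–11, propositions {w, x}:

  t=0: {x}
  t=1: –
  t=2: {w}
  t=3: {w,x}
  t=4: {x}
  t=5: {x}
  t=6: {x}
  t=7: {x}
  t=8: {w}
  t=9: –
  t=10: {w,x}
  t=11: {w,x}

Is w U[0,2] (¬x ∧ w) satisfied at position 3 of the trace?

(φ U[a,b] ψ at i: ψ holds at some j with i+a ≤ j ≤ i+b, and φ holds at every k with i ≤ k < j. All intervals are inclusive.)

No

Need some j in [3,5] with (¬x ∧ w), and w at every k in [3,j-1].
  j=3: (¬x ∧ w) false.
  j=4: (¬x ∧ w) false.
  j=5: (¬x ∧ w) false.
No j in the window works → until fails.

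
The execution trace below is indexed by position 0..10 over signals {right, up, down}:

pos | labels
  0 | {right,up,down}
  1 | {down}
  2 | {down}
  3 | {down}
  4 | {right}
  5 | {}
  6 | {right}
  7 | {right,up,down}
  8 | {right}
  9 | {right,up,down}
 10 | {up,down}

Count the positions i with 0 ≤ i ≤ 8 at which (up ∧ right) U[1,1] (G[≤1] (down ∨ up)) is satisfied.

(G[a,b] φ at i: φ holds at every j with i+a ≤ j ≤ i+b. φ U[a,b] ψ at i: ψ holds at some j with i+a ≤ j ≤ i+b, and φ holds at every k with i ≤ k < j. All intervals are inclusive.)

Evaluate at each i in [0,8]:
  i=0: ✓ (rhs at j=1; lhs holds on [0,0])
  i=1: ✗ (lhs fails at k=1 before rhs at j=2)
  i=2: ✗ (no rhs in [3,3])
  i=3: ✗ (no rhs in [4,4])
  i=4: ✗ (no rhs in [5,5])
  i=5: ✗ (no rhs in [6,6])
  i=6: ✗ (no rhs in [7,7])
  i=7: ✗ (no rhs in [8,8])
  i=8: ✗ (lhs fails at k=8 before rhs at j=9)
Positions where it holds: {0} → 1.

1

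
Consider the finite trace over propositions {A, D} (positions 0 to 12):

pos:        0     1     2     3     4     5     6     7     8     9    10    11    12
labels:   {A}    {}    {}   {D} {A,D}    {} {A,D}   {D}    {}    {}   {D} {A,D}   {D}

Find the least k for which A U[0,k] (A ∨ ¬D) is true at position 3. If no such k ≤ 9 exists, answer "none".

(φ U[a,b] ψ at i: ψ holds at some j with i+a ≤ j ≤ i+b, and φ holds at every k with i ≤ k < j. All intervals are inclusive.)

Need earliest j ≥ 3 with (A ∨ ¬D), and A at every k in [3,j-1].
  j=3: rhs fails.
  j=4: rhs holds but lhs fails at k=3.
  j=5: rhs holds but lhs fails at k=3.
  j=6: rhs holds but lhs fails at k=3.
  j=7: rhs fails.
  j=8: rhs holds but lhs fails at k=3.
  j=9: rhs holds but lhs fails at k=3.
  j=10: rhs fails.
  j=11: rhs holds but lhs fails at k=3.
  j=12: rhs fails.
No witness within the range → none.

none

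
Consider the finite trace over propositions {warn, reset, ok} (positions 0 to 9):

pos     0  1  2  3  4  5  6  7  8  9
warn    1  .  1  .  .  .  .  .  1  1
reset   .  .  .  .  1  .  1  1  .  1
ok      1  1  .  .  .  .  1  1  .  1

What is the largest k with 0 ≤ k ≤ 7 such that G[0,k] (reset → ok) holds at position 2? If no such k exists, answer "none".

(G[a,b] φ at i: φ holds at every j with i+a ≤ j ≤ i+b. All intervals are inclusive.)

(reset → ok) must hold from j=2 onward; find where it first fails.
  j=2: holds
  j=3: holds
  j=4: fails
Holds on [2,3], so largest k = 1.

1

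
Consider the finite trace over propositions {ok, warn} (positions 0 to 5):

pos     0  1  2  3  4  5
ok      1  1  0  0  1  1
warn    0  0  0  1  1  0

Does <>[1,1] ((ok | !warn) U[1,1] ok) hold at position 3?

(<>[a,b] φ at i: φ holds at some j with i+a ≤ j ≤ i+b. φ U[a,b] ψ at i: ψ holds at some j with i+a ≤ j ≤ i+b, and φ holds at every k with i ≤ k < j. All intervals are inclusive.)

Holds

Check ((ok | !warn) U[1,1] ok) at each j in [4,4]:
  j=4: holds
Found at j=4 → formula holds.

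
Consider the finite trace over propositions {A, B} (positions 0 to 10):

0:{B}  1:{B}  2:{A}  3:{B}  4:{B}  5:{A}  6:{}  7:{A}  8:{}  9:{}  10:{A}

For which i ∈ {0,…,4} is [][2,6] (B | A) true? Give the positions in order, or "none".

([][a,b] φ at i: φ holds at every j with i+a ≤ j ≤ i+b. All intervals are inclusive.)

none

Evaluate at each i in [0,4]:
  i=0: ✗ (fails at j=6)
  i=1: ✗ (fails at j=6)
  i=2: ✗ (fails at j=6)
  i=3: ✗ (fails at j=6)
  i=4: ✗ (fails at j=6)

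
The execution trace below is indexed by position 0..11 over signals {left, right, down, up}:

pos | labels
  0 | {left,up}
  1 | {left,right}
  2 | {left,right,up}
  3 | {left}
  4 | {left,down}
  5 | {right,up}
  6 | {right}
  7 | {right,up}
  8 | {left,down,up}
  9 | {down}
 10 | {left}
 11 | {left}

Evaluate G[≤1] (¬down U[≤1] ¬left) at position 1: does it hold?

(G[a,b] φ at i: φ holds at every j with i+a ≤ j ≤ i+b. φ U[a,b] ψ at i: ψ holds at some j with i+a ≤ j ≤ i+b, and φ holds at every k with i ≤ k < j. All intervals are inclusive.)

No

Check (¬down U[≤1] ¬left) at every j in [1,2]:
  j=1: fails
  j=2: fails
Fails at j=1 → formula fails.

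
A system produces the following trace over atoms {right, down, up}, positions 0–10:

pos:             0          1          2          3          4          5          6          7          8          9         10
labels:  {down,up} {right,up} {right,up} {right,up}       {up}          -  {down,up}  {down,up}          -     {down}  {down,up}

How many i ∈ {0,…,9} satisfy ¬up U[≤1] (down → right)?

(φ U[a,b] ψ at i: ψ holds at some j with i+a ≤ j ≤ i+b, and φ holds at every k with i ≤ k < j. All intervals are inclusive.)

6

Evaluate at each i in [0,9]:
  i=0: ✗ (lhs fails at k=0 before rhs at j=1)
  i=1: ✓ (rhs at j=1)
  i=2: ✓ (rhs at j=2)
  i=3: ✓ (rhs at j=3)
  i=4: ✓ (rhs at j=4)
  i=5: ✓ (rhs at j=5)
  i=6: ✗ (no rhs in [6,7])
  i=7: ✗ (lhs fails at k=7 before rhs at j=8)
  i=8: ✓ (rhs at j=8)
  i=9: ✗ (no rhs in [9,10])
Positions where it holds: {1, 2, 3, 4, 5, 8} → 6.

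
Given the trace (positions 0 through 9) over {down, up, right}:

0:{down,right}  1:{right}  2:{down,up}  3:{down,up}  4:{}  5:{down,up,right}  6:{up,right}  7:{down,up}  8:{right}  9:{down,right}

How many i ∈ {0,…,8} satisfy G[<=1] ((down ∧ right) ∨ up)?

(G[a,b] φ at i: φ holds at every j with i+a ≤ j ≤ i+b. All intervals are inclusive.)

3

Evaluate at each i in [0,8]:
  i=0: ✗ (fails at j=1)
  i=1: ✗ (fails at j=1)
  i=2: ✓ (all of [2,3])
  i=3: ✗ (fails at j=4)
  i=4: ✗ (fails at j=4)
  i=5: ✓ (all of [5,6])
  i=6: ✓ (all of [6,7])
  i=7: ✗ (fails at j=8)
  i=8: ✗ (fails at j=8)
Positions where it holds: {2, 5, 6} → 3.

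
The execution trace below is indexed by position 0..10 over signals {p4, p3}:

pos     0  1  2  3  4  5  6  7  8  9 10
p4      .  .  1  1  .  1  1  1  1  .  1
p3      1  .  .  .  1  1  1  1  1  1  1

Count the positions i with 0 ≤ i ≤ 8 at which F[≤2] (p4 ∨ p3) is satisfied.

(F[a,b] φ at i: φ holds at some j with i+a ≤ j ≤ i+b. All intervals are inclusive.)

9

Evaluate at each i in [0,8]:
  i=0: ✓ (witness j=0)
  i=1: ✓ (witness j=2)
  i=2: ✓ (witness j=2)
  i=3: ✓ (witness j=3)
  i=4: ✓ (witness j=4)
  i=5: ✓ (witness j=5)
  i=6: ✓ (witness j=6)
  i=7: ✓ (witness j=7)
  i=8: ✓ (witness j=8)
Positions where it holds: {0, 1, 2, 3, 4, 5, 6, 7, 8} → 9.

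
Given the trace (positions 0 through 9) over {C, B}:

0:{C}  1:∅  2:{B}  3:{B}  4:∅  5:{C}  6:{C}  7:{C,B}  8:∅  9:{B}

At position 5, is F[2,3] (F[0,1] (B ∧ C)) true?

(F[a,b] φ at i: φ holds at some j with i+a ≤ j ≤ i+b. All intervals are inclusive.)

Check F[0,1] (B ∧ C) at each j in [7,8]:
  j=7: holds (witness at 7)
  j=8: fails (none in [8,9])
Found at j=7 → formula holds.

True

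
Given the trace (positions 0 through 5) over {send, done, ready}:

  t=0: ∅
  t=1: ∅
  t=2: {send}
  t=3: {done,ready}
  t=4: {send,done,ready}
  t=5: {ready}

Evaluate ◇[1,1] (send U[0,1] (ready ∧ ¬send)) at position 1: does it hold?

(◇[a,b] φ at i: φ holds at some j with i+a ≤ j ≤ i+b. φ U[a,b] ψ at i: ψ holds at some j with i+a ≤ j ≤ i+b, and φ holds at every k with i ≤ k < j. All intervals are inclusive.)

Yes

Check (send U[0,1] (ready ∧ ¬send)) at each j in [2,2]:
  j=2: holds
Found at j=2 → formula holds.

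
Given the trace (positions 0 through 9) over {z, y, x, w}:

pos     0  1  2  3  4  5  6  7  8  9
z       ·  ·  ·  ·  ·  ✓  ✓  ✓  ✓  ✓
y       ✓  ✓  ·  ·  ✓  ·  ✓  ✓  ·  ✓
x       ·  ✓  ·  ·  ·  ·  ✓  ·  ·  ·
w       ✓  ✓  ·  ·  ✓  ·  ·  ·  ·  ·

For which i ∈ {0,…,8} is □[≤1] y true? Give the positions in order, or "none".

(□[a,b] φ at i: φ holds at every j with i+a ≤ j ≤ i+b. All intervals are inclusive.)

0, 6

Evaluate at each i in [0,8]:
  i=0: ✓ (all of [0,1])
  i=1: ✗ (fails at j=2)
  i=2: ✗ (fails at j=2)
  i=3: ✗ (fails at j=3)
  i=4: ✗ (fails at j=5)
  i=5: ✗ (fails at j=5)
  i=6: ✓ (all of [6,7])
  i=7: ✗ (fails at j=8)
  i=8: ✗ (fails at j=8)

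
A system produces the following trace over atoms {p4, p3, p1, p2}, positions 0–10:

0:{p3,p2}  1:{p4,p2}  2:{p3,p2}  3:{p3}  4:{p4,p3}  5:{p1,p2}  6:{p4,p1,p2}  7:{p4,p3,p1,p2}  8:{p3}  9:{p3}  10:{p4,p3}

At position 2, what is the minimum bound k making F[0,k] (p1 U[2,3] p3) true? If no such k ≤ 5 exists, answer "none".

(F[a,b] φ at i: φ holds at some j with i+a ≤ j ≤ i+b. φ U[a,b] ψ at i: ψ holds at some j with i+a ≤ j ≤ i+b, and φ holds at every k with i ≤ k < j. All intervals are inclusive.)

3

Scan j = 2,3,… for (p1 U[2,3] p3):
  j=2: fails
  j=3: fails
  j=4: fails
  j=5: holds
First hit at j=5, so smallest k = 5-2 = 3.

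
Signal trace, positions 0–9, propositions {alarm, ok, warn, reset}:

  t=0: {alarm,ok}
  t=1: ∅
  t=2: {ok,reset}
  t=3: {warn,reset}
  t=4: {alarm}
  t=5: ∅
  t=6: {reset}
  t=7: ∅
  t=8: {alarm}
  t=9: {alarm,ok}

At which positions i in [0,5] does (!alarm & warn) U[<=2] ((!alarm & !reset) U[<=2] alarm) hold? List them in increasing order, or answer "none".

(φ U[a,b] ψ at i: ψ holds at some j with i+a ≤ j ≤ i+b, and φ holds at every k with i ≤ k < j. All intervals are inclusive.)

0, 3, 4

Evaluate at each i in [0,5]:
  i=0: ✓ (rhs at j=0)
  i=1: ✗ (no rhs in [1,3])
  i=2: ✗ (lhs fails at k=2 before rhs at j=4)
  i=3: ✓ (rhs at j=4; lhs holds on [3,3])
  i=4: ✓ (rhs at j=4)
  i=5: ✗ (lhs fails at k=5 before rhs at j=7)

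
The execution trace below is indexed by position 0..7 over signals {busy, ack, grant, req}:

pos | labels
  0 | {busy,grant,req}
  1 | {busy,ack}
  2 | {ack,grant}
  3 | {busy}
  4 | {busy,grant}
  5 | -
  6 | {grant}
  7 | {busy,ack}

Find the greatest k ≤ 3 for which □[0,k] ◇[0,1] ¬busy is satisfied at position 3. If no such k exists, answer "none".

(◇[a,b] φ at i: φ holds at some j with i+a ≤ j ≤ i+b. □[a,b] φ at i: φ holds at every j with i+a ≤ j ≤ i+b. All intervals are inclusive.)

none

◇[0,1] ¬busy must hold from j=3 onward; find where it first fails.
  j=3: fails → no k works.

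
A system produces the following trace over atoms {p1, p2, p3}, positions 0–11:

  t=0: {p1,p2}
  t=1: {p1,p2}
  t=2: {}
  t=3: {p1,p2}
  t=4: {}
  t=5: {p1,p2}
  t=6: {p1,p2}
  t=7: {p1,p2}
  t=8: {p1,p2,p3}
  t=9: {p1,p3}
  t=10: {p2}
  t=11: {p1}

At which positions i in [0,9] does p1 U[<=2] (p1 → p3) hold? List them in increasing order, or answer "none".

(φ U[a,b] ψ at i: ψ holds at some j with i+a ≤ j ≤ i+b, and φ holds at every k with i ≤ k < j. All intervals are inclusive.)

0, 1, 2, 3, 4, 6, 7, 8, 9

Evaluate at each i in [0,9]:
  i=0: ✓ (rhs at j=2; lhs holds on [0,1])
  i=1: ✓ (rhs at j=2; lhs holds on [1,1])
  i=2: ✓ (rhs at j=2)
  i=3: ✓ (rhs at j=4; lhs holds on [3,3])
  i=4: ✓ (rhs at j=4)
  i=5: ✗ (no rhs in [5,7])
  i=6: ✓ (rhs at j=8; lhs holds on [6,7])
  i=7: ✓ (rhs at j=8; lhs holds on [7,7])
  i=8: ✓ (rhs at j=8)
  i=9: ✓ (rhs at j=9)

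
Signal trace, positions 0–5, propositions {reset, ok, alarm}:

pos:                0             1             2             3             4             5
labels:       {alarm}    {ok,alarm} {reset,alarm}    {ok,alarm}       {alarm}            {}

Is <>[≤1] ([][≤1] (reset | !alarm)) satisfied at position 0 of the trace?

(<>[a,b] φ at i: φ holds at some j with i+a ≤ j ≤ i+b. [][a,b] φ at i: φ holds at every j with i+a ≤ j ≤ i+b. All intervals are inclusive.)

Does not hold

Check [][≤1] (reset | !alarm) at each j in [0,1]:
  j=0: fails at 0
  j=1: fails at 1
No position in the window satisfies it → formula fails.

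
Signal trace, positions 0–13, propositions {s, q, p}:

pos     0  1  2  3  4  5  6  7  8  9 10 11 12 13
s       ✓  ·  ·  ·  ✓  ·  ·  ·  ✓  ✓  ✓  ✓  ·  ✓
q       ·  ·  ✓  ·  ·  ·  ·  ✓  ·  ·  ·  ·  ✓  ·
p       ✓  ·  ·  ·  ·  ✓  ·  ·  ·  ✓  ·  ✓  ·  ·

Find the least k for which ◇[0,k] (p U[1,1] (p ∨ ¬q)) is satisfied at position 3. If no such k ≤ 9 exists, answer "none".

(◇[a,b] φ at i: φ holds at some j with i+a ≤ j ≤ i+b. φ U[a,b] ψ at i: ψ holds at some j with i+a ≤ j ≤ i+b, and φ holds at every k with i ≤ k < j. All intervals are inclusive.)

Scan j = 3,4,… for (p U[1,1] (p ∨ ¬q)):
  j=3: fails
  j=4: fails
  j=5: holds
First hit at j=5, so smallest k = 5-3 = 2.

2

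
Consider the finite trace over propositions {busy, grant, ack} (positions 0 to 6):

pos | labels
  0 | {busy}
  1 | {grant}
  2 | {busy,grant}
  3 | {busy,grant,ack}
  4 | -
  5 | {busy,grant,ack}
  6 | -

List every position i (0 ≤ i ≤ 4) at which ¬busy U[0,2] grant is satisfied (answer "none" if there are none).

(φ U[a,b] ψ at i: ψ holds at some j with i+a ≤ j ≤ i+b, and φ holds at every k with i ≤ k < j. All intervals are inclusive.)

Evaluate at each i in [0,4]:
  i=0: ✗ (lhs fails at k=0 before rhs at j=1)
  i=1: ✓ (rhs at j=1)
  i=2: ✓ (rhs at j=2)
  i=3: ✓ (rhs at j=3)
  i=4: ✓ (rhs at j=5; lhs holds on [4,4])

1, 2, 3, 4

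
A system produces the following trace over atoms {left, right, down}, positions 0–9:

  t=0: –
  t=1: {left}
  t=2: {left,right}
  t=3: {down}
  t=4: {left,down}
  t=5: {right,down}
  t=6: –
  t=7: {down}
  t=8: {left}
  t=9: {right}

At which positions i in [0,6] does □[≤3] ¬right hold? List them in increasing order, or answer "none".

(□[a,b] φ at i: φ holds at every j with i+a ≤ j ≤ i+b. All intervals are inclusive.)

Evaluate at each i in [0,6]:
  i=0: ✗ (fails at j=2)
  i=1: ✗ (fails at j=2)
  i=2: ✗ (fails at j=2)
  i=3: ✗ (fails at j=5)
  i=4: ✗ (fails at j=5)
  i=5: ✗ (fails at j=5)
  i=6: ✗ (fails at j=9)

none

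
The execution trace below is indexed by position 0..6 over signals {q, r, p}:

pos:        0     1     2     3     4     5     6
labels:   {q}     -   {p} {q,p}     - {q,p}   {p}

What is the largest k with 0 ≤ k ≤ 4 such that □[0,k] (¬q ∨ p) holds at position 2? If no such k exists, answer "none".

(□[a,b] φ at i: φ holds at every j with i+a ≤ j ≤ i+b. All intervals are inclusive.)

4

(¬q ∨ p) must hold from j=2 onward; find where it first fails.
  j=2: holds
  j=3: holds
  j=4: holds
  j=5: holds
  j=6: holds
Holds through j=6; largest k = 4.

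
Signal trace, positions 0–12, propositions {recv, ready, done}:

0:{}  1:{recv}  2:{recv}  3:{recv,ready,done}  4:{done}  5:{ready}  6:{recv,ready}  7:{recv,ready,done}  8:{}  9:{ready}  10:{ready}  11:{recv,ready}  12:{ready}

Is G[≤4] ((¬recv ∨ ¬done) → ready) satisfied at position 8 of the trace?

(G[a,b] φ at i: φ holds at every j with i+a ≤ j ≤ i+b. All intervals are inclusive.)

Does not hold

Check ((¬recv ∨ ¬done) → ready) at every j in [8,12]:
  j=8: antecedent true; consequent false → ✗
  j=9: antecedent true; consequent true → ✓
  j=10: antecedent true; consequent true → ✓
  j=11: antecedent true; consequent true → ✓
  j=12: antecedent true; consequent true → ✓
Fails at j=8 → formula fails.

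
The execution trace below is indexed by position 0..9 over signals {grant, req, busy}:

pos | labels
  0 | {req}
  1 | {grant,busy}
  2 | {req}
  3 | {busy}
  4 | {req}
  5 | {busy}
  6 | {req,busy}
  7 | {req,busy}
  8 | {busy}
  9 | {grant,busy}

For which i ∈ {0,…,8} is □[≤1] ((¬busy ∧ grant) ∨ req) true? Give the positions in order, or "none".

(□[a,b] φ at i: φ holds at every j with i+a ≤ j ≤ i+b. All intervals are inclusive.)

Evaluate at each i in [0,8]:
  i=0: ✗ (fails at j=1)
  i=1: ✗ (fails at j=1)
  i=2: ✗ (fails at j=3)
  i=3: ✗ (fails at j=3)
  i=4: ✗ (fails at j=5)
  i=5: ✗ (fails at j=5)
  i=6: ✓ (all of [6,7])
  i=7: ✗ (fails at j=8)
  i=8: ✗ (fails at j=8)

6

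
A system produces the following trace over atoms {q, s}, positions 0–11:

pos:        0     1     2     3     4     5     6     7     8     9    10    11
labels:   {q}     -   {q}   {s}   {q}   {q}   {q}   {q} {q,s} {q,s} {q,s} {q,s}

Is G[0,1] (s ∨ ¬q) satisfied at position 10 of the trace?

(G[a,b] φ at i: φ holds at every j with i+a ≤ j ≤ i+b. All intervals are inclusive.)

Check (s ∨ ¬q) at every j in [10,11]:
  j=10: true
  j=11: true
All positions satisfy it → formula holds.

True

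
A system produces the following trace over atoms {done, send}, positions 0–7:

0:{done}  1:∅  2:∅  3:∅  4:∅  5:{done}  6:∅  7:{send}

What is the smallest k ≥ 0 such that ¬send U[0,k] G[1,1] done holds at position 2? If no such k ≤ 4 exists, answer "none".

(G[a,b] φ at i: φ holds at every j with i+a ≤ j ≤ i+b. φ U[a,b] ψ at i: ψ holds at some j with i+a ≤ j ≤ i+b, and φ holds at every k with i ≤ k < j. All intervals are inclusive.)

Need earliest j ≥ 2 with G[1,1] done, and ¬send at every k in [2,j-1].
  j=2: rhs fails.
  j=3: rhs fails.
  j=4: rhs holds; lhs holds on [2,3]. k = 2.

2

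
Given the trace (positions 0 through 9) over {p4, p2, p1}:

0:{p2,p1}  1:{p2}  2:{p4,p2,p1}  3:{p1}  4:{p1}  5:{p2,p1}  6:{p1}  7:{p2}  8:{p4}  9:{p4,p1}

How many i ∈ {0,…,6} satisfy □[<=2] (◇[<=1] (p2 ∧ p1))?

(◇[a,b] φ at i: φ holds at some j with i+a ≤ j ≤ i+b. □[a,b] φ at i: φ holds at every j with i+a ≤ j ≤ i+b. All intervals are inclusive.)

1

Evaluate at each i in [0,6]:
  i=0: ✓ (all of [0,2])
  i=1: ✗ (fails at j=3)
  i=2: ✗ (fails at j=3)
  i=3: ✗ (fails at j=3)
  i=4: ✗ (fails at j=6)
  i=5: ✗ (fails at j=6)
  i=6: ✗ (fails at j=6)
Positions where it holds: {0} → 1.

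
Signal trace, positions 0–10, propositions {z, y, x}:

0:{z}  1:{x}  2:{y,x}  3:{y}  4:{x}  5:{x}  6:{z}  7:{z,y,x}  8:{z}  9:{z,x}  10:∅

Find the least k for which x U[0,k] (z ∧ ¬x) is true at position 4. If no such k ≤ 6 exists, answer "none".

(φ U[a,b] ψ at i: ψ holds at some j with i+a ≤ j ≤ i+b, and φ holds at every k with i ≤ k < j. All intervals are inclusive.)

Need earliest j ≥ 4 with (z ∧ ¬x), and x at every k in [4,j-1].
  j=4: rhs fails.
  j=5: rhs fails.
  j=6: rhs holds; lhs holds on [4,5]. k = 2.

2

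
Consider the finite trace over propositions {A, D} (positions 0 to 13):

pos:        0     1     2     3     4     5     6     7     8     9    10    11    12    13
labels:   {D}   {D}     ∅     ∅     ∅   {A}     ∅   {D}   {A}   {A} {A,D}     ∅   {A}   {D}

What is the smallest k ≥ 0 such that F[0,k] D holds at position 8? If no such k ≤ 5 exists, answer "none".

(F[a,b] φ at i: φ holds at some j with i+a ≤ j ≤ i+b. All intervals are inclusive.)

Scan j = 8,9,… for D:
  j=8: fails
  j=9: fails
  j=10: holds
First hit at j=10, so smallest k = 10-8 = 2.

2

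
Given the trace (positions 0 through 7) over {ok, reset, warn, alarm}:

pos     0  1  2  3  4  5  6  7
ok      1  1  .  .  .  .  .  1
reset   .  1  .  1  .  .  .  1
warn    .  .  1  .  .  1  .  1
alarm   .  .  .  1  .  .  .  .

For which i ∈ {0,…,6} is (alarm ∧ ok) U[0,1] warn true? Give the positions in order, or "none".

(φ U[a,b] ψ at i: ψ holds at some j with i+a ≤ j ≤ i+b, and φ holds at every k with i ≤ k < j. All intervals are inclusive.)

Evaluate at each i in [0,6]:
  i=0: ✗ (no rhs in [0,1])
  i=1: ✗ (lhs fails at k=1 before rhs at j=2)
  i=2: ✓ (rhs at j=2)
  i=3: ✗ (no rhs in [3,4])
  i=4: ✗ (lhs fails at k=4 before rhs at j=5)
  i=5: ✓ (rhs at j=5)
  i=6: ✗ (lhs fails at k=6 before rhs at j=7)

2, 5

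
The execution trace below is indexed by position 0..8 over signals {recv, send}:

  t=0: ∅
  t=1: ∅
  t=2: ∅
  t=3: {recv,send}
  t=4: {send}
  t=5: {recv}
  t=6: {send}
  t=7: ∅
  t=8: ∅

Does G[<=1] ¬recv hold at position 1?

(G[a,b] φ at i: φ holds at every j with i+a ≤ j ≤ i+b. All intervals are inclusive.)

True

Check ¬recv at every j in [1,2]:
  j=1: true
  j=2: true
All positions satisfy it → formula holds.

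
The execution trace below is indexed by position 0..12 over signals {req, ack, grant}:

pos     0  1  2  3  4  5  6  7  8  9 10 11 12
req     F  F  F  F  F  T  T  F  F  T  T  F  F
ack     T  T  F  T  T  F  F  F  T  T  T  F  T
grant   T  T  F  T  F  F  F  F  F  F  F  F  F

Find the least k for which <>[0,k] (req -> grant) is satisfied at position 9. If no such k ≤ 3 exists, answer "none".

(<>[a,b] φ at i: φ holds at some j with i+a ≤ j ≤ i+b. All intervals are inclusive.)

Scan j = 9,10,… for (req -> grant):
  j=9: fails
  j=10: fails
  j=11: holds
First hit at j=11, so smallest k = 11-9 = 2.

2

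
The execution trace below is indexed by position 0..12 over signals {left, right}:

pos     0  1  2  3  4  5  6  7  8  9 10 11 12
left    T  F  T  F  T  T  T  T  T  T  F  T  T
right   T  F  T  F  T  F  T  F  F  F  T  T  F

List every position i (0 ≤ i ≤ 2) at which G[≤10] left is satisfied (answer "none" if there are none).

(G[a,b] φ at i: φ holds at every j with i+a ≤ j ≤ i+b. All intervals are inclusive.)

Evaluate at each i in [0,2]:
  i=0: ✗ (fails at j=1)
  i=1: ✗ (fails at j=1)
  i=2: ✗ (fails at j=3)

none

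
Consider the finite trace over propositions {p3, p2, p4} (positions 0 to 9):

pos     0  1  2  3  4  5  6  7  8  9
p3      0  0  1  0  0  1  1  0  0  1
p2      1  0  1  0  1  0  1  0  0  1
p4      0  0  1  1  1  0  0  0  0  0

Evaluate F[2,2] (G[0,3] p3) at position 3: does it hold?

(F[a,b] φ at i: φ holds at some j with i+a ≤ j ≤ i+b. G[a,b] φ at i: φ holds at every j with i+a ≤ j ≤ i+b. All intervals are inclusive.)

False

Check G[0,3] p3 at each j in [5,5]:
  j=5: fails at 7
No position in the window satisfies it → formula fails.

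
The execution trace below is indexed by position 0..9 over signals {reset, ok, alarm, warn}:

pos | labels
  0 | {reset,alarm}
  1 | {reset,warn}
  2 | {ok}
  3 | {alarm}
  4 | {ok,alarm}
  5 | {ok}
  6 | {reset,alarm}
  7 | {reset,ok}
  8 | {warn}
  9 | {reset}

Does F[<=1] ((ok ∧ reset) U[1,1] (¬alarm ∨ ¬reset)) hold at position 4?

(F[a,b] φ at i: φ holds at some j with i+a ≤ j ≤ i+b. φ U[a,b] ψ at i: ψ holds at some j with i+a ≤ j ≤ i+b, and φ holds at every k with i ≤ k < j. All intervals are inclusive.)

Check ((ok ∧ reset) U[1,1] (¬alarm ∨ ¬reset)) at each j in [4,5]:
  j=4: fails
  j=5: fails
No position in the window satisfies it → formula fails.

False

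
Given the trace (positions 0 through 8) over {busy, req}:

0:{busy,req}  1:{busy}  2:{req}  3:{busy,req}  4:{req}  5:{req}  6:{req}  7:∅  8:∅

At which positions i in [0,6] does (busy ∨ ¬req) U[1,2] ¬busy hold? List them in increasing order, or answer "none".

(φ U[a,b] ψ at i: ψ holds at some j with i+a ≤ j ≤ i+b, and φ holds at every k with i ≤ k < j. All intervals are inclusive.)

0, 1, 3

Evaluate at each i in [0,6]:
  i=0: ✓ (rhs at j=2; lhs holds on [0,1])
  i=1: ✓ (rhs at j=2; lhs holds on [1,1])
  i=2: ✗ (lhs fails at k=2 before rhs at j=4)
  i=3: ✓ (rhs at j=4; lhs holds on [3,3])
  i=4: ✗ (lhs fails at k=4 before rhs at j=5)
  i=5: ✗ (lhs fails at k=5 before rhs at j=6)
  i=6: ✗ (lhs fails at k=6 before rhs at j=7)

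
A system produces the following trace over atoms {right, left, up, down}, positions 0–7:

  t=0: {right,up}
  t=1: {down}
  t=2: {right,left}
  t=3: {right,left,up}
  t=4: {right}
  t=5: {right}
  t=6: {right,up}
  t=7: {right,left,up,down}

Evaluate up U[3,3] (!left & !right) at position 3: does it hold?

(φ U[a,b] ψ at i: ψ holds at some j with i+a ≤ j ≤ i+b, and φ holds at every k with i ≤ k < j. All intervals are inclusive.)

False

Need some j in [6,6] with (!left & !right), and up at every k in [3,j-1].
  j=6: (!left & !right) false.
No j in the window works → until fails.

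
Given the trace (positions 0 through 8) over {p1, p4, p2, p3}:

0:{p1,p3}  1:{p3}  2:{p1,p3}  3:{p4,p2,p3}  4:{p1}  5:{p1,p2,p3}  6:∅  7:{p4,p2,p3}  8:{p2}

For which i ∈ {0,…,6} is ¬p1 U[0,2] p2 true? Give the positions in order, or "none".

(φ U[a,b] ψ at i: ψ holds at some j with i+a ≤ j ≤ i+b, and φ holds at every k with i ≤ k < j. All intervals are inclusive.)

Evaluate at each i in [0,6]:
  i=0: ✗ (no rhs in [0,2])
  i=1: ✗ (lhs fails at k=2 before rhs at j=3)
  i=2: ✗ (lhs fails at k=2 before rhs at j=3)
  i=3: ✓ (rhs at j=3)
  i=4: ✗ (lhs fails at k=4 before rhs at j=5)
  i=5: ✓ (rhs at j=5)
  i=6: ✓ (rhs at j=7; lhs holds on [6,6])

3, 5, 6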